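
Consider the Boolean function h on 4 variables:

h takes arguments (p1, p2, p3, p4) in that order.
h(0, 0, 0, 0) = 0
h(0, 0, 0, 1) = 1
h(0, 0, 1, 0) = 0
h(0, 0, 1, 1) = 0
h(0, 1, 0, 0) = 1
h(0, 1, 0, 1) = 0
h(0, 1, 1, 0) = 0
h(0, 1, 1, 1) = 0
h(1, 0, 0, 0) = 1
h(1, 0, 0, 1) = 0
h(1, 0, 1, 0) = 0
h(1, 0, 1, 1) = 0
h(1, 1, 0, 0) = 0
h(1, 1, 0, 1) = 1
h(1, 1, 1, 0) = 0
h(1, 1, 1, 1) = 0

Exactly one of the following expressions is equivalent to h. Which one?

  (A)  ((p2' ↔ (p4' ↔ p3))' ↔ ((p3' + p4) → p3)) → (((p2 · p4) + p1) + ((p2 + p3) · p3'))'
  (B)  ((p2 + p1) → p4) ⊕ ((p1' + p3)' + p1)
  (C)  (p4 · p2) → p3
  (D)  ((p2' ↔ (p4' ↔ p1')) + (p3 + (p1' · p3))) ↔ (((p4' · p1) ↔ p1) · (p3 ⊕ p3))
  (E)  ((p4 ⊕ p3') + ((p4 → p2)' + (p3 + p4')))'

D

(A) disagrees with h on (0,0,0,0) (formula → 1, table → 0); rule it out.
(B) disagrees with h on (0,0,0,0) (formula → 1, table → 0); rule it out.
(C) disagrees with h on (0,0,0,0) (formula → 1, table → 0); rule it out.
(E) disagrees with h on (0,0,0,1) (formula → 0, table → 1); rule it out.
Only (D) survives; checking it on all 16 rows confirms it matches h.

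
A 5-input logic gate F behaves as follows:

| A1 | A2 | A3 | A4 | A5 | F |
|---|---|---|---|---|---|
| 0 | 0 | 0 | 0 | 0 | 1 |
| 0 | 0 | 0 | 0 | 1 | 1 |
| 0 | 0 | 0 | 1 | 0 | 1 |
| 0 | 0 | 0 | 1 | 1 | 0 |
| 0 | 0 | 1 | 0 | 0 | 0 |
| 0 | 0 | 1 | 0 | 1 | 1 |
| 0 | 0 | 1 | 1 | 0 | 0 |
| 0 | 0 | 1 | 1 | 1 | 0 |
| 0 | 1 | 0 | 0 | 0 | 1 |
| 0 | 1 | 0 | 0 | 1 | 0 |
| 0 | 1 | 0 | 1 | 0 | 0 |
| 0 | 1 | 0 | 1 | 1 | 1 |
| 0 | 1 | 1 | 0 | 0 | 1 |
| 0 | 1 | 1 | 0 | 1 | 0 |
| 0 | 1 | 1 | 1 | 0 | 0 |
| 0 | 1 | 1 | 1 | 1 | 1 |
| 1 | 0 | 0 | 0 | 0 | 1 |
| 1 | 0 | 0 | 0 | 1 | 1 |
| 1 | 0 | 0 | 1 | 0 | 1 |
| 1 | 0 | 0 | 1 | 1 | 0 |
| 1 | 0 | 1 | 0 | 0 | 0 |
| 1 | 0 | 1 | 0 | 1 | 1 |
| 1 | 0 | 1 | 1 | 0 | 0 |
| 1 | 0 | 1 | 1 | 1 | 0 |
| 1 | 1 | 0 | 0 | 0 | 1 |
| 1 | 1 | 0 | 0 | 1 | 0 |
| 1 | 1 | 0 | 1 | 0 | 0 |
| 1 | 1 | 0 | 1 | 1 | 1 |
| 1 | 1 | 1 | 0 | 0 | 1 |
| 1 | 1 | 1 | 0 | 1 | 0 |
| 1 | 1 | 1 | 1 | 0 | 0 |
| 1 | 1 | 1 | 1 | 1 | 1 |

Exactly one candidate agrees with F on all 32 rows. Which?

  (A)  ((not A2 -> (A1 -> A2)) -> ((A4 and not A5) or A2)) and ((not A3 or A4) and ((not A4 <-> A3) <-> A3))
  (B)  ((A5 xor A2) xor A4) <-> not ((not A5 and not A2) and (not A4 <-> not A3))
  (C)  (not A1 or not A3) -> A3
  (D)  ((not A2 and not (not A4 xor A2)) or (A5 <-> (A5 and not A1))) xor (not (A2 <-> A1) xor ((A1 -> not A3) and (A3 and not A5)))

B

(A): at (0,0,0,0,0) it gives 0, but F = 1 — eliminated.
(C): at (0,0,0,0,0) it gives 0, but F = 1 — eliminated.
(D): at (0,0,0,1,1) it gives 1, but F = 0 — eliminated.
That leaves (B). Evaluating it on every row reproduces the table of F exactly.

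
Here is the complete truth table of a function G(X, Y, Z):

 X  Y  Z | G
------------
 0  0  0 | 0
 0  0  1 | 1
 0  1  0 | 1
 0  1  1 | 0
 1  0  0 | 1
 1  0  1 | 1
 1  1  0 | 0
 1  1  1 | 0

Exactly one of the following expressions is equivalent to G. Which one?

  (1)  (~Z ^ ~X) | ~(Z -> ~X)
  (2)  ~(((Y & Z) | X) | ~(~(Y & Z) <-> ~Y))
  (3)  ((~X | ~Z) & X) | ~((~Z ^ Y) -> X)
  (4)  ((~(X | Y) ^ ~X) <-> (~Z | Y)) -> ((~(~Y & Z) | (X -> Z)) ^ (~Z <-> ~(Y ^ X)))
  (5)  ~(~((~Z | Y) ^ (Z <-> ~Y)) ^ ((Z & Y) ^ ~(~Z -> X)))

(1) disagrees with G on (0,1,0) (formula → 0, table → 1); rule it out.
(2) disagrees with G on (0,0,0) (formula → 1, table → 0); rule it out.
(3) disagrees with G on (0,0,0) (formula → 1, table → 0); rule it out.
(4) disagrees with G on (0,0,0) (formula → 1, table → 0); rule it out.
Only (5) survives; checking it on all 8 rows confirms it matches G.

5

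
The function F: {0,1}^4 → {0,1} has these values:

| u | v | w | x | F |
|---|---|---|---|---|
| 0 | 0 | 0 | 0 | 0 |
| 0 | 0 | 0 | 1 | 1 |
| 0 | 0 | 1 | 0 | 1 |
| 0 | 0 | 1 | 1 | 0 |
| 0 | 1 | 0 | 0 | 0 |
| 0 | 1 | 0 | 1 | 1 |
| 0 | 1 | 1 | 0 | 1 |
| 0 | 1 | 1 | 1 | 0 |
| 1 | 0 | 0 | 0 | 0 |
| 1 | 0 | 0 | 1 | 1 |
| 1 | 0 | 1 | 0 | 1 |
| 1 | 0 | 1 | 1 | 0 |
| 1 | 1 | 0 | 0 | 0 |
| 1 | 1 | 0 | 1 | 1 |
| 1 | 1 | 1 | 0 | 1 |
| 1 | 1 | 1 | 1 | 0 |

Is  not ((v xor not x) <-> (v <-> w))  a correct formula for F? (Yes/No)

Evaluate not ((v xor not x) <-> (v <-> w)) on each row and compare to F:
  u=0, v=0, w=0, x=0: formula gives 0, F = 0 ✓
  u=0, v=0, w=0, x=1: formula gives 1, F = 1 ✓
  u=0, v=0, w=1, x=0: formula gives 1, F = 1 ✓
  u=0, v=0, w=1, x=1: formula gives 0, F = 0 ✓
  …and likewise for the remaining 12 rows.
No disagreement on any input; they are logically equivalent.

Yes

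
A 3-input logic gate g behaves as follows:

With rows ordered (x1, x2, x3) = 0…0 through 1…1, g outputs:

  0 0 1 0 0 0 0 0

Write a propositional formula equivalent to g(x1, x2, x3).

g(x1, x2, x3) = (not x1 and x2) and not x3

Only row (0,1,0) gives 1. That row's minterm ¬x1·x2·¬x3 is g directly.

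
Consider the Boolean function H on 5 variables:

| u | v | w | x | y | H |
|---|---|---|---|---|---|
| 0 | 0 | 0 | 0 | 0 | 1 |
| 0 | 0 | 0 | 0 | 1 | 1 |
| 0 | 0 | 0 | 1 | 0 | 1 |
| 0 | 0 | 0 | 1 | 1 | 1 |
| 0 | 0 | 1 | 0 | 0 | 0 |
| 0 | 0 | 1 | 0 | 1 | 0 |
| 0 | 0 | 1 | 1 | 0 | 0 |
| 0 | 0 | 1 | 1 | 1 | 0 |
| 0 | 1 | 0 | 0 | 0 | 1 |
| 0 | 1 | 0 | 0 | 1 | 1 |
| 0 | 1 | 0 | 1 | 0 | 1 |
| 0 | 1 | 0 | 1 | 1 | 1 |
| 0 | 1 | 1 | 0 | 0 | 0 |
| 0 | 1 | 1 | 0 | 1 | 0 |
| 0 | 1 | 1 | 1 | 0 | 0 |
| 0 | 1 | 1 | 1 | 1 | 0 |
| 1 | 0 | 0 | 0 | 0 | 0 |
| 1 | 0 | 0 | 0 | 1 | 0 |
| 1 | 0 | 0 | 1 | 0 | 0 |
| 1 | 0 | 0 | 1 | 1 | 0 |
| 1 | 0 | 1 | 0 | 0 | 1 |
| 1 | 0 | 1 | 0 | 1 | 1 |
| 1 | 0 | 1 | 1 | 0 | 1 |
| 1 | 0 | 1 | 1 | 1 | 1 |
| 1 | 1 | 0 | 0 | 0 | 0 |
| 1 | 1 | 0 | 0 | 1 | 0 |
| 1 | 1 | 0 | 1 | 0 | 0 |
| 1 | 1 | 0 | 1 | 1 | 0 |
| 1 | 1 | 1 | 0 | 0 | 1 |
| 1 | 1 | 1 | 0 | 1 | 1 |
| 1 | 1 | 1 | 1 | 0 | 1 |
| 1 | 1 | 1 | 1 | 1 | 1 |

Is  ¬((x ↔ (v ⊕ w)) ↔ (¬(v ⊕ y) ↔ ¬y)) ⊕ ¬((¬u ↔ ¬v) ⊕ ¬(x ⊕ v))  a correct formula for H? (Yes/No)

Check the formula against H row by row:
  u=0, v=0, w=0, x=0, y=0: formula gives 1, H = 1 ✓
  u=0, v=0, w=0, x=0, y=1: formula gives 1, H = 1 ✓
  u=0, v=0, w=0, x=1, y=0: formula gives 1, H = 1 ✓
  u=0, v=0, w=0, x=1, y=1: formula gives 1, H = 1 ✓
  …and likewise for the remaining 28 rows.
Every row agrees, so the formula is equivalent.

Yes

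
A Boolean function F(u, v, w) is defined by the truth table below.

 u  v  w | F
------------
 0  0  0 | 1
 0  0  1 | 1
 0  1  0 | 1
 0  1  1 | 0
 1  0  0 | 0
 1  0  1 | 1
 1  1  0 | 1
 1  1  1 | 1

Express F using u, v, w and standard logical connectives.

F(u, v, w) = NOT (((NOT u AND v) AND w) OR ((u AND NOT v) AND NOT w))

There are just 2 zero rows: (0,1,1), (1,0,0). Their minterms are ¬u·v·w, u·¬v·¬w; the OR of those covers precisely the 0-outputs, and negating it yields F.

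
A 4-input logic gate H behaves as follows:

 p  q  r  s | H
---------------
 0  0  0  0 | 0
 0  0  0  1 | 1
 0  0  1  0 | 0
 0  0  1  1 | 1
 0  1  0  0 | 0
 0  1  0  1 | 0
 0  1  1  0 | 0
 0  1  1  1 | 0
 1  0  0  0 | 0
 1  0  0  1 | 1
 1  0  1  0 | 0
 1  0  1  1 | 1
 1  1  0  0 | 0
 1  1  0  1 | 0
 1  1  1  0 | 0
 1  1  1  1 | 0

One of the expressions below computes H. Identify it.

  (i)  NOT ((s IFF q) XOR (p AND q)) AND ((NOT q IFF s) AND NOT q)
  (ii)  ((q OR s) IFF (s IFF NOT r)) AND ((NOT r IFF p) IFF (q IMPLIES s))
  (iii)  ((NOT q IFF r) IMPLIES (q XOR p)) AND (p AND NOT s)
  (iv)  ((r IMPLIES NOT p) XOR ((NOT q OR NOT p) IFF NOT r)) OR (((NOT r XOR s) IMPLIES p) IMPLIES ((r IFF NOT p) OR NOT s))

(ii) disagrees with H on (0,0,0,1) (formula → 0, table → 1); rule it out.
(iii) disagrees with H on (0,0,0,1) (formula → 0, table → 1); rule it out.
(iv) disagrees with H on (0,0,0,0) (formula → 1, table → 0); rule it out.
That leaves (i). Evaluating it on every row reproduces the table of H exactly.

i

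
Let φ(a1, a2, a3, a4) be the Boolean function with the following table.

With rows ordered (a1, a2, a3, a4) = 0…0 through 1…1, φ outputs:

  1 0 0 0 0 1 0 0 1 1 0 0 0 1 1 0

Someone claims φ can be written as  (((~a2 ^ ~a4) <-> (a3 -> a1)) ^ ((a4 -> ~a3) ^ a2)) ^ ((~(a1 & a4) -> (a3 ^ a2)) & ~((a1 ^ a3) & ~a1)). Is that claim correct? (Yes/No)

Yes

Test each input against both φ and the formula:
  a1=0, a2=0, a3=0, a4=0: formula gives 1, φ = 1 ✓
  a1=0, a2=0, a3=0, a4=1: formula gives 0, φ = 0 ✓
  a1=0, a2=0, a3=1, a4=0: formula gives 0, φ = 0 ✓
  a1=0, a2=0, a3=1, a4=1: formula gives 0, φ = 0 ✓
  …and likewise for the remaining 12 rows.
No disagreement on any input; they are logically equivalent.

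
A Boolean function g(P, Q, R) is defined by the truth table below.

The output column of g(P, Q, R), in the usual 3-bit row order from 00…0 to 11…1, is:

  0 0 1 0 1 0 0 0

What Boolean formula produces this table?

g=1 on 2 inputs: (0,1,0), (1,0,0). Reading each as a conjunction of literals (¬P·Q·¬R, P·¬Q·¬R) and taking the OR gives the canonical DNF.

g(P, Q, R) = ((not P and Q) and not R) or ((P and not Q) and not R)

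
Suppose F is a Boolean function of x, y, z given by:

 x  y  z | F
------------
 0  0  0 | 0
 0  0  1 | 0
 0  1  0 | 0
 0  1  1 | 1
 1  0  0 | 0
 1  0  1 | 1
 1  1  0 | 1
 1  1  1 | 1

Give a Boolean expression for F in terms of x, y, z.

F(x, y, z) = ((((NOT x AND y) AND z) OR ((x AND NOT y) AND z)) OR ((x AND y) AND NOT z)) OR ((x AND y) AND z)

Collect the rows where F=1 — (0,1,1), (1,0,1), (1,1,0), (1,1,1) — and write one minterm per row: ¬x·y·z, x·¬y·z, x·y·¬z, x·y·z. Their union (logical OR) reproduces the table exactly.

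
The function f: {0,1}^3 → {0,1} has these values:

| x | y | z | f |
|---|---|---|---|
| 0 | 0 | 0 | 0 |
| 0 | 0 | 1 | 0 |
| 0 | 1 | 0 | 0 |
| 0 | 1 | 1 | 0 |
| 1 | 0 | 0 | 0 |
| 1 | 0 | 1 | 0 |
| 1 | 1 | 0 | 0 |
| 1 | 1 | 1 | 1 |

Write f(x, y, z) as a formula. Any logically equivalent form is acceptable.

The output is 1 only when every input is 1 — the AND of all inputs.

f(x, y, z) = (x AND y) AND z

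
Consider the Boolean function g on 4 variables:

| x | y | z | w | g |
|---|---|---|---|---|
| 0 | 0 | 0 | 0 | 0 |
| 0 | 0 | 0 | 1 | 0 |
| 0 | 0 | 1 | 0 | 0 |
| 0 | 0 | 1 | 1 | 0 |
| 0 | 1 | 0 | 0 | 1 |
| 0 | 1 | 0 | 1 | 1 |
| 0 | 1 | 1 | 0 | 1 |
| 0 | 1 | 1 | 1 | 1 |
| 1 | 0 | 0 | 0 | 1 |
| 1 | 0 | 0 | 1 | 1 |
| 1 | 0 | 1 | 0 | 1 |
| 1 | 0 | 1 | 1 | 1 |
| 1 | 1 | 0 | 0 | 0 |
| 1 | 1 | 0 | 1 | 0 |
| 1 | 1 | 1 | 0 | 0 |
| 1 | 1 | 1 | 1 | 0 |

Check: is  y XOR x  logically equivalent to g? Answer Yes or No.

Check the formula against g row by row:
  x=0, y=0, z=0, w=0: formula gives 0, g = 0 ✓
  x=0, y=0, z=0, w=1: formula gives 0, g = 0 ✓
  x=0, y=0, z=1, w=0: formula gives 0, g = 0 ✓
  x=0, y=0, z=1, w=1: formula gives 0, g = 0 ✓
  … (the remaining 12 rows also agree.)
Every row agrees, so the formula is equivalent.

Yes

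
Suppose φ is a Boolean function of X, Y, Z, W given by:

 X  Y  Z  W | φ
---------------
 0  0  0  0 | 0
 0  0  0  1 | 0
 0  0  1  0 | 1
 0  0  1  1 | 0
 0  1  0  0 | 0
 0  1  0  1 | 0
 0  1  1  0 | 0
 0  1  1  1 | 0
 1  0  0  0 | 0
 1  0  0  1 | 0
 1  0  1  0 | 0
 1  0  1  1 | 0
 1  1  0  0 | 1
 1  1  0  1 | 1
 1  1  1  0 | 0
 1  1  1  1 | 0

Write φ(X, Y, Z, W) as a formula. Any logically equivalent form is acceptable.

φ=1 on 3 inputs: (0,0,1,0), (1,1,0,0), (1,1,0,1). Reading each as a conjunction of literals (¬X·¬Y·Z·¬W, X·Y·¬Z·¬W, X·Y·¬Z·W) and taking the OR gives the canonical DNF.

φ(X, Y, Z, W) = ((((~X & ~Y) & Z) & ~W) | (((X & Y) & ~Z) & ~W)) | (((X & Y) & ~Z) & W)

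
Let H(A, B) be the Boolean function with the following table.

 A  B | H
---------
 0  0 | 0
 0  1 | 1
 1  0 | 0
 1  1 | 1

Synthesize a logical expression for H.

H(A, B) = B

The output simply equals B.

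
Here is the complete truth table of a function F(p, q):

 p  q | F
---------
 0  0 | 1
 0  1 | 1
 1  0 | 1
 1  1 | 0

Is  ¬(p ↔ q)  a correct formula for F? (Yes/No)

Evaluate ¬(p ↔ q) on each row and compare to F:
  p=0, q=0: formula gives 0, but F = 1 ✗
Since they disagree at (0,0), the expression is not a correct formula for F.

No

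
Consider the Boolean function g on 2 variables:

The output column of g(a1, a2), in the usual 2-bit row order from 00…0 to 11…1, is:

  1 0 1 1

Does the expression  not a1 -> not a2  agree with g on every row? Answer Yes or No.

Yes

Check the formula against g row by row:
  a1=0, a2=0: formula gives 1, g = 1 ✓
  a1=0, a2=1: formula gives 0, g = 0 ✓
  a1=1, a2=0: formula gives 1, g = 1 ✓
  a1=1, a2=1: formula gives 1, g = 1 ✓
Every row agrees, so the formula is equivalent.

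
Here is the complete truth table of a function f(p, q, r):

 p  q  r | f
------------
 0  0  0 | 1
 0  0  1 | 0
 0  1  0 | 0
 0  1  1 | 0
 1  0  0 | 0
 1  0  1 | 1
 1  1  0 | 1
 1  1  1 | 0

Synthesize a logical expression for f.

f(p, q, r) = (((~p & ~q) & ~r) | ((p & ~q) & r)) | ((p & q) & ~r)

The 1-rows are (0,0,0), (1,0,1), (1,1,0). Each contributes one minterm — ¬p·¬q·¬r; p·¬q·r; p·q·¬r — and their disjunction is a sum-of-products form of f.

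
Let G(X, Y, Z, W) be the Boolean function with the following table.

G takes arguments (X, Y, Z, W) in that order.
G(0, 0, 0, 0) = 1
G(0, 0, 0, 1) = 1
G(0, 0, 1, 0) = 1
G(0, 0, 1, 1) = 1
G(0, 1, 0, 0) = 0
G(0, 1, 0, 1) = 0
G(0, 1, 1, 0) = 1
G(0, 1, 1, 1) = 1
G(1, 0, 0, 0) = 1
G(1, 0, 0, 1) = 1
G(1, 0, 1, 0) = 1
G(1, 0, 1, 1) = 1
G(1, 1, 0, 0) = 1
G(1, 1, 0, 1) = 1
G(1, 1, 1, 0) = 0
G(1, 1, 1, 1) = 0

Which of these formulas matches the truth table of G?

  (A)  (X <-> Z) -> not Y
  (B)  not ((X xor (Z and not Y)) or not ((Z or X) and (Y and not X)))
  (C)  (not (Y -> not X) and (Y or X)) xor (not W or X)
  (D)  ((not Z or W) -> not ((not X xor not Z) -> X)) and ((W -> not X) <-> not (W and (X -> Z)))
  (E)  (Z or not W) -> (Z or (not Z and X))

A

(B) disagrees with G on (0,0,0,0) (formula → 0, table → 1); rule it out.
(C) disagrees with G on (0,0,0,1) (formula → 0, table → 1); rule it out.
(D) disagrees with G on (0,0,0,0) (formula → 0, table → 1); rule it out.
(E) disagrees with G on (0,0,0,0) (formula → 0, table → 1); rule it out.
(A) is the remaining candidate, and it agrees with G on all 16 inputs.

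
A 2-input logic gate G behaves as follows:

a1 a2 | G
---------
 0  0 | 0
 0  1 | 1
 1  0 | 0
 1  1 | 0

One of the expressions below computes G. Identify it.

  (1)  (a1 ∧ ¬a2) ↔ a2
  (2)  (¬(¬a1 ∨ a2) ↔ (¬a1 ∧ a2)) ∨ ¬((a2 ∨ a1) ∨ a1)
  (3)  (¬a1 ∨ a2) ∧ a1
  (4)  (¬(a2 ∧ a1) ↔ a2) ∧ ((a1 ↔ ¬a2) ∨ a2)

4

(1) fails at (0,0): the formula yields 1, G is 0.
(2) fails at (0,0): the formula yields 1, G is 0.
(3) fails at (0,1): the formula yields 0, G is 1.
That leaves (4). Evaluating it on every row reproduces the table of G exactly.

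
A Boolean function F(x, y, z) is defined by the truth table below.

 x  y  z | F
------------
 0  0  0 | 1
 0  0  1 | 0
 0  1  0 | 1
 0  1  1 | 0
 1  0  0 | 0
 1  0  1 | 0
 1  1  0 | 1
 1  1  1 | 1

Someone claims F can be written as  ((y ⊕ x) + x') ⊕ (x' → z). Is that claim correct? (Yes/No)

Test each input against both F and the formula:
  x=0, y=0, z=0: formula gives 1, F = 1 ✓
  x=0, y=0, z=1: formula gives 0, F = 0 ✓
  x=0, y=1, z=0: formula gives 1, F = 1 ✓
  x=0, y=1, z=1: formula gives 0, F = 0 ✓
  x=1, y=0, z=0: formula gives 0, F = 0 ✓
  … (the remaining 3 rows also agree.)
No disagreement on any input; they are logically equivalent.

Yes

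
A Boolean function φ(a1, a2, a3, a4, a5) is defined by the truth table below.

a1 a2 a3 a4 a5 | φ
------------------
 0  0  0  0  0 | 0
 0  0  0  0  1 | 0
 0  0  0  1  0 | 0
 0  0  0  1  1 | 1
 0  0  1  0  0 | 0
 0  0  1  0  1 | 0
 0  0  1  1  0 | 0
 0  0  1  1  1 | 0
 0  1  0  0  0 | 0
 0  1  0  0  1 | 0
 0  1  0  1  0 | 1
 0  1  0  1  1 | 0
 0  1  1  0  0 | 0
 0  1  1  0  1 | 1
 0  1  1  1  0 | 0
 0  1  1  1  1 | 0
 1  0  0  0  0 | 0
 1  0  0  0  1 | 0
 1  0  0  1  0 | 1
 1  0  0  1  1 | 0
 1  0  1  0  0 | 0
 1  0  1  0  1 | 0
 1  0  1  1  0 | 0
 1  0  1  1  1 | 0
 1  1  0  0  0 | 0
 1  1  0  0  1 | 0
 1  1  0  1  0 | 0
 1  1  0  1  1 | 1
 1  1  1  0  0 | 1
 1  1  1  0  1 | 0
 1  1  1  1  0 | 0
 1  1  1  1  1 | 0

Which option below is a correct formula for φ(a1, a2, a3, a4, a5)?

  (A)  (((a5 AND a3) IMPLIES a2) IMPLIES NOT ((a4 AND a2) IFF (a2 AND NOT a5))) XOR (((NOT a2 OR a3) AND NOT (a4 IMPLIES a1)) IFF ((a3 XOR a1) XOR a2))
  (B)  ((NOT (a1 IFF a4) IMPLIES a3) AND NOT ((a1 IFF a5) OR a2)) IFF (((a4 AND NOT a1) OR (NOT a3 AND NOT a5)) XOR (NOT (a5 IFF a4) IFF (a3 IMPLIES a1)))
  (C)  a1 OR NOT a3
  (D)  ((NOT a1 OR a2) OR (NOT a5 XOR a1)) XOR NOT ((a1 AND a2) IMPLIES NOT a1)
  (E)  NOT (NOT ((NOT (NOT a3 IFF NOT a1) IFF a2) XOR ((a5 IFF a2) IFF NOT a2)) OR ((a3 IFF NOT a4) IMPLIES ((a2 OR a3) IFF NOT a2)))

(A): at (0,0,0,0,0) it gives 1, but φ = 0 — eliminated.
(B): at (0,0,0,0,1) it gives 1, but φ = 0 — eliminated.
(C): at (0,0,0,0,0) it gives 1, but φ = 0 — eliminated.
(D): at (0,0,0,0,0) it gives 1, but φ = 0 — eliminated.
Only (E) survives; checking it on all 32 rows confirms it matches φ.

E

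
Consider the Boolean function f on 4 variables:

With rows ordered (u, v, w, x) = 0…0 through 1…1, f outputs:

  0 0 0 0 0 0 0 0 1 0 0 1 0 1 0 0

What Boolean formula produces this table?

Collect the rows where f=1 — (1,0,0,0), (1,0,1,1), (1,1,0,1) — and write one minterm per row: u·¬v·¬w·¬x, u·¬v·w·x, u·v·¬w·x. Their union (logical OR) reproduces the table exactly.

f(u, v, w, x) = ((((u & ~v) & ~w) & ~x) | (((u & ~v) & w) & x)) | (((u & v) & ~w) & x)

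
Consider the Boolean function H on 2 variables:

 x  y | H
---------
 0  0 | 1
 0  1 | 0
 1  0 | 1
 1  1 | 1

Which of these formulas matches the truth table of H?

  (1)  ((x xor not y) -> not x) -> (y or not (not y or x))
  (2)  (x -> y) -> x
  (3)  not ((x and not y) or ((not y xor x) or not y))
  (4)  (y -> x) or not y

(1) fails at (0,0): the formula yields 0, H is 1.
(2) fails at (0,0): the formula yields 0, H is 1.
(3) fails at (0,0): the formula yields 0, H is 1.
Only (4) survives; checking it on all 4 rows confirms it matches H.

4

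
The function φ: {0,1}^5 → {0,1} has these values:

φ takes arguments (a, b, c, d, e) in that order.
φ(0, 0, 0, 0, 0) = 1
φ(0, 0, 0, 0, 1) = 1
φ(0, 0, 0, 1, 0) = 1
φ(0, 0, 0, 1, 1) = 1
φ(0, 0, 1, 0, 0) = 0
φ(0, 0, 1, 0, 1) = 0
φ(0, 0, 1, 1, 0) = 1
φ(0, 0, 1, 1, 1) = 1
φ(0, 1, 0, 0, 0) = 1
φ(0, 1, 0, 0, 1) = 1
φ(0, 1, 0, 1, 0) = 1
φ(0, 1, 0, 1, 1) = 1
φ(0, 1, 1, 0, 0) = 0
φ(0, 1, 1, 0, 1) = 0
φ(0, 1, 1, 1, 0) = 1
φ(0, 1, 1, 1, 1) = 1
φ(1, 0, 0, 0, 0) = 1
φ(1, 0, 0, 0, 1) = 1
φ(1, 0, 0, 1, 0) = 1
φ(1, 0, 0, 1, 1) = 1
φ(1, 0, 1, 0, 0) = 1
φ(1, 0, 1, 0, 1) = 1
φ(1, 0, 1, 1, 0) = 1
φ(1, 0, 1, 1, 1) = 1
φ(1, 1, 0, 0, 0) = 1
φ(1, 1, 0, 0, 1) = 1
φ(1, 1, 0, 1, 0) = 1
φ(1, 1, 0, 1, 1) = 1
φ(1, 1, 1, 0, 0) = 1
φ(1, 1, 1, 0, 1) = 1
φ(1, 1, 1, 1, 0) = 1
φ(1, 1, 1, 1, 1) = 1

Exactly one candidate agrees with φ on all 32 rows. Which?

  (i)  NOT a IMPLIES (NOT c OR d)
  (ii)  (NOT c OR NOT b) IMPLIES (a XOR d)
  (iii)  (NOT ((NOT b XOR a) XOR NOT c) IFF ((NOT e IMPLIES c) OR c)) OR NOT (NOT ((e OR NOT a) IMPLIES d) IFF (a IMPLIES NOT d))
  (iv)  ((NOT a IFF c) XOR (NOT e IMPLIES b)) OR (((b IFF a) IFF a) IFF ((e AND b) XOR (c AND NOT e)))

(ii): at (0,0,0,0,0) it gives 0, but φ = 1 — eliminated.
(iii): at (0,0,0,0,0) it gives 0, but φ = 1 — eliminated.
(iv): at (0,0,1,0,0) it gives 1, but φ = 0 — eliminated.
That leaves (i). Evaluating it on every row reproduces the table of φ exactly.

i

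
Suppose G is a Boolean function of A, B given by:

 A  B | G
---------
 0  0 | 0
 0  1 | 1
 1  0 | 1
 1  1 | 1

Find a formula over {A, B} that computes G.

G(A, B) = A | B

The output is 1 whenever at least one input is 1 — the OR of all inputs.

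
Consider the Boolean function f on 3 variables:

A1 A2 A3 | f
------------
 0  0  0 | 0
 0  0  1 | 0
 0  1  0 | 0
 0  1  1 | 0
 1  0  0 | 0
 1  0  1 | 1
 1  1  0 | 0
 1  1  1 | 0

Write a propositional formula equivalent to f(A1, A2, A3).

f(A1, A2, A3) = (A1 · A2') · A3

f is 1 on exactly one input, (1,0,1), whose minterm is A1·¬A2·A3. So f is just that conjunction.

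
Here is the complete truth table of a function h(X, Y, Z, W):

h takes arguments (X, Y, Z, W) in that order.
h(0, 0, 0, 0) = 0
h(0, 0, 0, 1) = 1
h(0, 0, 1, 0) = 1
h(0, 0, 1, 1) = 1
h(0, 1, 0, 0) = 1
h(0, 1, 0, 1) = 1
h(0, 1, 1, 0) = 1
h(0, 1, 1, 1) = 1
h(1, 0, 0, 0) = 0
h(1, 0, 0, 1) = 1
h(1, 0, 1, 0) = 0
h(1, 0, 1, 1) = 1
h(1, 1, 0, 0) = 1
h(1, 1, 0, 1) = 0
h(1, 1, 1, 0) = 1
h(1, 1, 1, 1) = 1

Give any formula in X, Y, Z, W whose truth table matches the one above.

h(X, Y, Z, W) = not ((((((not X and not Y) and not Z) and not W) or (((X and not Y) and not Z) and not W)) or (((X and not Y) and Z) and not W)) or (((X and Y) and not Z) and W))

The 0-rows are (0,0,0,0), (1,0,0,0), (1,0,1,0), (1,1,0,1). Take each as a conjunction (¬X·¬Y·¬Z·¬W, X·¬Y·¬Z·¬W, X·¬Y·Z·¬W, X·Y·¬Z·W), form their disjunction, and complement — that gives a formula that is 1 everywhere h is.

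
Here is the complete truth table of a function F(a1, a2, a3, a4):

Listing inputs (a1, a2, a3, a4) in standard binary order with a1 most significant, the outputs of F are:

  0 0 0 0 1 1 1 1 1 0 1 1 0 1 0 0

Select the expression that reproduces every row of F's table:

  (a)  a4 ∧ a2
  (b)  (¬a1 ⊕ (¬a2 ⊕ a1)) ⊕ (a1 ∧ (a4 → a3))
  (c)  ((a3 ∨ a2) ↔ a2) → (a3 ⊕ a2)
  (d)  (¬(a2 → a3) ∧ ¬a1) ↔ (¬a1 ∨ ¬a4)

(a) disagrees with F on (0,1,0,0) (formula → 0, table → 1); rule it out.
(c) disagrees with F on (0,0,1,0) (formula → 1, table → 0); rule it out.
(d) disagrees with F on (0,1,1,0) (formula → 0, table → 1); rule it out.
(b) is the remaining candidate, and it agrees with F on all 16 inputs.

b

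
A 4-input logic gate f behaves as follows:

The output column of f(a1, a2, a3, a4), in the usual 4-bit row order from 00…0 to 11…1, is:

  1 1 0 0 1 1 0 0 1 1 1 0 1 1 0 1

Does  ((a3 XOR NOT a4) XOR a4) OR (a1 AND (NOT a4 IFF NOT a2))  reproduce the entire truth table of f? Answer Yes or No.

Evaluate ((a3 XOR NOT a4) XOR a4) OR (a1 AND (NOT a4 IFF NOT a2)) on each row and compare to f:
  a1=0, a2=0, a3=0, a4=0: formula gives 1, f = 1 ✓
  a1=0, a2=0, a3=0, a4=1: formula gives 1, f = 1 ✓
  a1=0, a2=0, a3=1, a4=0: formula gives 0, f = 0 ✓
  a1=0, a2=0, a3=1, a4=1: formula gives 0, f = 0 ✓
  …and likewise for the remaining 12 rows.
Every row agrees, so the formula is equivalent.

Yes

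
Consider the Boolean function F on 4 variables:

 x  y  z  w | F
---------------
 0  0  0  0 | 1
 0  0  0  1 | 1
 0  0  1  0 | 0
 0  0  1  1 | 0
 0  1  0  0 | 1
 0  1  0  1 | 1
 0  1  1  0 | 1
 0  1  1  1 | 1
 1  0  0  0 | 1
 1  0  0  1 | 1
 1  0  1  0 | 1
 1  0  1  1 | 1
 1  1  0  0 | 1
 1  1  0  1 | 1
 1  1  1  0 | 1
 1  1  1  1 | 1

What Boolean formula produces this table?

F is 0 on only 2 rows — (0,0,1,0), (0,0,1,1). Writing each as a minterm (¬x·¬y·z·¬w, ¬x·¬y·z·w) and OR-ing them characterizes exactly where F=0, so F is the negation of that disjunction.

F(x, y, z, w) = NOT ((((NOT x AND NOT y) AND z) AND NOT w) OR (((NOT x AND NOT y) AND z) AND w))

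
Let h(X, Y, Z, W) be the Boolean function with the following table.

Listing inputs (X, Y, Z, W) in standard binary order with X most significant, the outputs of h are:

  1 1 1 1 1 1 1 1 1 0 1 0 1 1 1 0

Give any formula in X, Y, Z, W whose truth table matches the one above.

The 0-rows are (1,0,0,1), (1,0,1,1), (1,1,1,1). Take each as a conjunction (X·¬Y·¬Z·W, X·¬Y·Z·W, X·Y·Z·W), form their disjunction, and complement — that gives a formula that is 1 everywhere h is.

h(X, Y, Z, W) = NOT (((((X AND NOT Y) AND NOT Z) AND W) OR (((X AND NOT Y) AND Z) AND W)) OR (((X AND Y) AND Z) AND W))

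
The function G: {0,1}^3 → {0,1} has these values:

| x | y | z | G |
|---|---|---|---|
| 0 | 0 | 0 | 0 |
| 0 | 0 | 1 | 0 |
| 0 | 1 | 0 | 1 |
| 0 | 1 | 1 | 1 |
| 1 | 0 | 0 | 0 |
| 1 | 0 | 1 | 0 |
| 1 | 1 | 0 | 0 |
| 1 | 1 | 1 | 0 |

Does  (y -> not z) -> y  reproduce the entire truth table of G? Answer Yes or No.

No

Evaluate (y -> not z) -> y on each row and compare to G:
  x=0, y=0, z=0: formula gives 0, G = 0 ✓
  x=0, y=0, z=1: formula gives 0, G = 0 ✓
  x=0, y=1, z=0: formula gives 1, G = 1 ✓
  x=0, y=1, z=1: formula gives 1, G = 1 ✓
  x=1, y=0, z=0: formula gives 0, G = 0 ✓
  …
  x=1, y=1, z=0: formula gives 1, but G = 0 ✗
Row (1,1,0) is a counterexample, so the formula is not equivalent to G.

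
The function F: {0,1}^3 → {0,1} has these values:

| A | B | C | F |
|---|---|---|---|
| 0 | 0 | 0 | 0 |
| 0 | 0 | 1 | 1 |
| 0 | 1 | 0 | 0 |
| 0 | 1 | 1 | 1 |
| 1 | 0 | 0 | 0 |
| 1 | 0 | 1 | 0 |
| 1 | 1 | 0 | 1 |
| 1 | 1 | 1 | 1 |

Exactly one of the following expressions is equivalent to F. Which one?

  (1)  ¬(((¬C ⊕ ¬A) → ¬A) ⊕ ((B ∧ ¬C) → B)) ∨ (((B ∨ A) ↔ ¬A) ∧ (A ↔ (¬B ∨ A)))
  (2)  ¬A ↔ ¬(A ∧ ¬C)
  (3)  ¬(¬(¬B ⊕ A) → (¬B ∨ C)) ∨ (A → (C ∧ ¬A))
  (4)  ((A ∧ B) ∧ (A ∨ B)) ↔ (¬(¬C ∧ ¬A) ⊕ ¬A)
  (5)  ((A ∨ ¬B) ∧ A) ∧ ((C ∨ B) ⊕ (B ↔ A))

4

(1): at (0,0,0) it gives 1, but F = 0 — eliminated.
(2): at (0,0,0) it gives 1, but F = 0 — eliminated.
(3): at (0,0,0) it gives 1, but F = 0 — eliminated.
(5): at (0,0,1) it gives 0, but F = 1 — eliminated.
Only (4) survives; checking it on all 8 rows confirms it matches F.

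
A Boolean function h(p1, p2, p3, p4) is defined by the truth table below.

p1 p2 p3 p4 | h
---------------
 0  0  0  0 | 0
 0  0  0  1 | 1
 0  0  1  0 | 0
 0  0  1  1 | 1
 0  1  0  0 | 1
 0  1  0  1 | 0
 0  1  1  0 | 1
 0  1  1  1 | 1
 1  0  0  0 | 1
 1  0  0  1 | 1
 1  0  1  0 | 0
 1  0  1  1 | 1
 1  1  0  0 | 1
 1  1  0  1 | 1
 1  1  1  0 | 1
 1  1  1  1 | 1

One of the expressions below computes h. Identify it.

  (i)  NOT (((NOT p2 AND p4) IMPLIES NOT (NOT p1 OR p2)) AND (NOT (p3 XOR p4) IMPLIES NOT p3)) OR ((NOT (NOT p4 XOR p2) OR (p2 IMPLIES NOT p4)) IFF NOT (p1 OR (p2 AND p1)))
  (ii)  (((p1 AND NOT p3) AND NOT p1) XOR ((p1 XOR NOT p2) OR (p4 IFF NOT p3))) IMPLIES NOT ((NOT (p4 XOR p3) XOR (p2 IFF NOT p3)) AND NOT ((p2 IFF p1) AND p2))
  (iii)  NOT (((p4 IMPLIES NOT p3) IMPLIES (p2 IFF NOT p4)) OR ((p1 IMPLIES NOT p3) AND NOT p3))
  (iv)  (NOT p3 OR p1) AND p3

(i) fails at (0,0,0,0): the formula yields 1, h is 0.
(iii) fails at (0,0,0,1): the formula yields 0, h is 1.
(iv) fails at (0,0,0,1): the formula yields 0, h is 1.
That leaves (ii). Evaluating it on every row reproduces the table of h exactly.

ii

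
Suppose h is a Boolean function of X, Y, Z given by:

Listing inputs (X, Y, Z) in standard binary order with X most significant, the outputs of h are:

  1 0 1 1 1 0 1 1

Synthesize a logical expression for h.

h(X, Y, Z) = NOT (((NOT X AND NOT Y) AND Z) OR ((X AND NOT Y) AND Z))

The 0-rows are (0,0,1), (1,0,1). Take each as a conjunction (¬X·¬Y·Z, X·¬Y·Z), form their disjunction, and complement — that gives a formula that is 1 everywhere h is.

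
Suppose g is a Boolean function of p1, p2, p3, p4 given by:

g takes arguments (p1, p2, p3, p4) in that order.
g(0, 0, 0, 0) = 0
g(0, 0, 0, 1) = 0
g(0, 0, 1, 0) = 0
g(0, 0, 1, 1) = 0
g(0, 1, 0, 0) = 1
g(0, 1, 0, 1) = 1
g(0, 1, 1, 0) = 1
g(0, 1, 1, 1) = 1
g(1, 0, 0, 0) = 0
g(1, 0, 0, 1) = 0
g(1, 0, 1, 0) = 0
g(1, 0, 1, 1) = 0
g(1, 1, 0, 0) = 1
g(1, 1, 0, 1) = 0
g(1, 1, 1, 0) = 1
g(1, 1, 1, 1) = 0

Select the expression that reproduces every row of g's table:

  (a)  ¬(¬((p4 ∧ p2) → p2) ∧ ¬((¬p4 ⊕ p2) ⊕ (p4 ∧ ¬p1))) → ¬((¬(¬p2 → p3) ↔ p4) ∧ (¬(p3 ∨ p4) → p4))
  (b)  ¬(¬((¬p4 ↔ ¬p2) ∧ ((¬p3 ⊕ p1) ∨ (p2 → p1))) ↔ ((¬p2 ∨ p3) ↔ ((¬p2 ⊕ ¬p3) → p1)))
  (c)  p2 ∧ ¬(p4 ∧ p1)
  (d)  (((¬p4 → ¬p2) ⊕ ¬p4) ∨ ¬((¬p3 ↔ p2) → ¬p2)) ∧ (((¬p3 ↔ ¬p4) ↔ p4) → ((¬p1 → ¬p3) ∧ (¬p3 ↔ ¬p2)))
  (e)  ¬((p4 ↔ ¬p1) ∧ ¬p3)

(a): at (0,0,0,0) it gives 1, but g = 0 — eliminated.
(b): at (0,0,0,0) it gives 1, but g = 0 — eliminated.
(d): at (0,0,0,1) it gives 1, but g = 0 — eliminated.
(e): at (0,0,0,0) it gives 1, but g = 0 — eliminated.
That leaves (c). Evaluating it on every row reproduces the table of g exactly.

c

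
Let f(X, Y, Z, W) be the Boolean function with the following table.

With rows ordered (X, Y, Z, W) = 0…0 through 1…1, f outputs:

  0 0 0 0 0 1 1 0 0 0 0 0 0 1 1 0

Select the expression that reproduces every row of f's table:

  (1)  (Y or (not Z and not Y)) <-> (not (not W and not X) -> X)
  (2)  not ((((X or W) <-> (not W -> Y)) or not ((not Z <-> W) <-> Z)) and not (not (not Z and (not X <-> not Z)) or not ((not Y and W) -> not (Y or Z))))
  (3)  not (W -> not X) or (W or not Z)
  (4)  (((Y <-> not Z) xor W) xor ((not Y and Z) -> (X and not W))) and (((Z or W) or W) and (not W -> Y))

4

(1) fails at (0,0,0,0): the formula yields 1, f is 0.
(2) fails at (0,0,1,0): the formula yields 1, f is 0.
(3) fails at (0,0,0,0): the formula yields 1, f is 0.
That leaves (4). Evaluating it on every row reproduces the table of f exactly.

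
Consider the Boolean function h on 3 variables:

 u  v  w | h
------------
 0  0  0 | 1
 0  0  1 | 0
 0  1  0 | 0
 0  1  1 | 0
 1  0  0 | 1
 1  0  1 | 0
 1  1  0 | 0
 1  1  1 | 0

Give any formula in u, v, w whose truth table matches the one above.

h(u, v, w) = ((¬u ∧ ¬v) ∧ ¬w) ∨ ((u ∧ ¬v) ∧ ¬w)

The 1-rows are (0,0,0), (1,0,0). Each contributes one minterm — ¬u·¬v·¬w; u·¬v·¬w — and their disjunction is a sum-of-products form of h.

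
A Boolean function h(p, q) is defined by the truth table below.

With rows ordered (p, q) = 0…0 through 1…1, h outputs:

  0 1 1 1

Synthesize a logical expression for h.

The output is 1 whenever at least one input is 1 — the OR of all inputs.

h(p, q) = p ∨ q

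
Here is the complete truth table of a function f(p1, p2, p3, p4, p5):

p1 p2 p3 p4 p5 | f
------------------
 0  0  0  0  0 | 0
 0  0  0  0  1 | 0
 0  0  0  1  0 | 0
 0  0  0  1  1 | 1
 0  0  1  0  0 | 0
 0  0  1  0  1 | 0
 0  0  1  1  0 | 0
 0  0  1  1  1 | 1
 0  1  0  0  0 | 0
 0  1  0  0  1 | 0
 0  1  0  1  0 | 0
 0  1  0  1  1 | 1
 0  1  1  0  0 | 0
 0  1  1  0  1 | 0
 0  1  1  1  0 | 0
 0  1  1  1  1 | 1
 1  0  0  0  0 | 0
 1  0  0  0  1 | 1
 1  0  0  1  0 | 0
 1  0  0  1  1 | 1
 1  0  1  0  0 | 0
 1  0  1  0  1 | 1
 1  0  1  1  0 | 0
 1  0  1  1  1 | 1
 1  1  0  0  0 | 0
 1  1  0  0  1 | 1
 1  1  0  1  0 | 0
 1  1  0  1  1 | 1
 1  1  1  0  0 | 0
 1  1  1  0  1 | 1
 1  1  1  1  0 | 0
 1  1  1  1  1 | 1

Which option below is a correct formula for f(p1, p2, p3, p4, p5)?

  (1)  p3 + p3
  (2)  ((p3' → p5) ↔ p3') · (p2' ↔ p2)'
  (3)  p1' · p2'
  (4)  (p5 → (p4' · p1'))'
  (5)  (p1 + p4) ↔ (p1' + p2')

(1) fails at (0,0,0,1,1): the formula yields 0, f is 1.
(2) fails at (0,0,0,0,1): the formula yields 1, f is 0.
(3) fails at (0,0,0,0,0): the formula yields 1, f is 0.
(5) fails at (0,0,0,1,0): the formula yields 1, f is 0.
(4) is the remaining candidate, and it agrees with f on all 32 inputs.

4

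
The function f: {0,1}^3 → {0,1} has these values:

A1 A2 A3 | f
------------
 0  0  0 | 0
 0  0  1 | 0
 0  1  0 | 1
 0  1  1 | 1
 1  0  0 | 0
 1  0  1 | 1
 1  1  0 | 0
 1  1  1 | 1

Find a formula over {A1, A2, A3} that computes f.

f(A1, A2, A3) = ((((~A1 & A2) & ~A3) | ((~A1 & A2) & A3)) | ((A1 & ~A2) & A3)) | ((A1 & A2) & A3)

Collect the rows where f=1 — (0,1,0), (0,1,1), (1,0,1), (1,1,1) — and write one minterm per row: ¬A1·A2·¬A3, ¬A1·A2·A3, A1·¬A2·A3, A1·A2·A3. Their union (logical OR) reproduces the table exactly.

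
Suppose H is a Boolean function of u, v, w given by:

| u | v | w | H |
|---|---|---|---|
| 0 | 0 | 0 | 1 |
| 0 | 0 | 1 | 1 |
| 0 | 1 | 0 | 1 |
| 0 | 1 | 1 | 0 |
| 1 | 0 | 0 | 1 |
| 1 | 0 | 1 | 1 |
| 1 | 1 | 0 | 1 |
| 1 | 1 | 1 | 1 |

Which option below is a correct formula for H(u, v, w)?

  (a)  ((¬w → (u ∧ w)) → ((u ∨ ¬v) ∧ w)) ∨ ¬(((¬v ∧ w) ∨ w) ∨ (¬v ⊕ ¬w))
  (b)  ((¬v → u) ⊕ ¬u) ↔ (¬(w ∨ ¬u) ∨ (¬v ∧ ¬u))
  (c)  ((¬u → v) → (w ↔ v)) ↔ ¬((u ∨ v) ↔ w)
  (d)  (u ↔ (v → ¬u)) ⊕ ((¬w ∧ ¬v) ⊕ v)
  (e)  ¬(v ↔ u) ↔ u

(b): at (0,1,1) it gives 1, but H = 0 — eliminated.
(c): at (0,0,0) it gives 0, but H = 1 — eliminated.
(d): at (0,0,1) it gives 0, but H = 1 — eliminated.
(e): at (0,1,0) it gives 0, but H = 1 — eliminated.
Only (a) survives; checking it on all 8 rows confirms it matches H.

a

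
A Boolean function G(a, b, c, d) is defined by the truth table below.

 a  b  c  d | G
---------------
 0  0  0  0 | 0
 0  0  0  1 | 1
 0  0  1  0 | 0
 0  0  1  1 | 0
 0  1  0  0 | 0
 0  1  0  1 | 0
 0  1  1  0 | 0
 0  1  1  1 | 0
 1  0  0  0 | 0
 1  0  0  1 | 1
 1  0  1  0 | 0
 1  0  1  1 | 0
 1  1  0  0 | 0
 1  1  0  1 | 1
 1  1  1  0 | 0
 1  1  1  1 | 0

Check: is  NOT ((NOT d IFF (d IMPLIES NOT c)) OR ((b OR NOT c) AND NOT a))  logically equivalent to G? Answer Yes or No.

Check the formula against G row by row:
  a=0, b=0, c=0, d=0: formula gives 0, G = 0 ✓
  a=0, b=0, c=0, d=1: formula gives 0, but G = 1 ✗
Since they disagree at (0,0,0,1), the expression is not a correct formula for G.

No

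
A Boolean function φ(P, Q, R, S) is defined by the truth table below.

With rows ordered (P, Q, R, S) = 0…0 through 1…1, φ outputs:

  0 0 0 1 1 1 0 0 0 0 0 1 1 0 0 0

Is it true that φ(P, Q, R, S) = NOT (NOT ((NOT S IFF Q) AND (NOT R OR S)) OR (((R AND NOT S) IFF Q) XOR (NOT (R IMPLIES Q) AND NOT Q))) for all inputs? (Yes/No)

No

Check the formula against φ row by row:
  P=0, Q=0, R=0, S=0: formula gives 0, φ = 0 ✓
  P=0, Q=0, R=0, S=1: formula gives 0, φ = 0 ✓
  P=0, Q=0, R=1, S=0: formula gives 0, φ = 0 ✓
  P=0, Q=0, R=1, S=1: formula gives 1, φ = 1 ✓
  …
  P=0, Q=1, R=0, S=1: formula gives 0, but φ = 1 ✗
A single disagreement suffices: at (0,1,0,1) they differ, so the formula does not compute φ.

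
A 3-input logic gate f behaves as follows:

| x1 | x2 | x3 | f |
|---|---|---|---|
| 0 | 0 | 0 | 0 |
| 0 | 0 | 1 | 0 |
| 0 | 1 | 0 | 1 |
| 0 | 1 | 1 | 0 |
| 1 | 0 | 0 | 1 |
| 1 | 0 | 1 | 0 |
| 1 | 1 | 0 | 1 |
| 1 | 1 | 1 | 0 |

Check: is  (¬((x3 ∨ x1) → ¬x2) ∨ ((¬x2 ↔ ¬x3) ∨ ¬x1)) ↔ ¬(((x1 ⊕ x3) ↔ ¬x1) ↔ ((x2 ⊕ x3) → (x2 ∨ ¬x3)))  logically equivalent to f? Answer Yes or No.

Evaluate (¬((x3 ∨ x1) → ¬x2) ∨ ((¬x2 ↔ ¬x3) ∨ ¬x1)) ↔ ¬(((x1 ⊕ x3) ↔ ¬x1) ↔ ((x2 ⊕ x3) → (x2 ∨ ¬x3))) on each row and compare to f:
  x1=0, x2=0, x3=0: formula gives 1, but f = 0 ✗
A single disagreement suffices: at (0,0,0) they differ, so the formula does not compute f.

No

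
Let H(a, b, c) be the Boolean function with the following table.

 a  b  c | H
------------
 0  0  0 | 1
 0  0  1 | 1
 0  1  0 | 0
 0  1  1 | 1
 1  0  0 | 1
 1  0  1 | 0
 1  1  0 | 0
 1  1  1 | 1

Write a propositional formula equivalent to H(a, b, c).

There are just 3 zero rows: (0,1,0), (1,0,1), (1,1,0). Their minterms are ¬a·b·¬c, a·¬b·c, a·b·¬c; the OR of those covers precisely the 0-outputs, and negating it yields H.

H(a, b, c) = not ((((not a and b) and not c) or ((a and not b) and c)) or ((a and b) and not c))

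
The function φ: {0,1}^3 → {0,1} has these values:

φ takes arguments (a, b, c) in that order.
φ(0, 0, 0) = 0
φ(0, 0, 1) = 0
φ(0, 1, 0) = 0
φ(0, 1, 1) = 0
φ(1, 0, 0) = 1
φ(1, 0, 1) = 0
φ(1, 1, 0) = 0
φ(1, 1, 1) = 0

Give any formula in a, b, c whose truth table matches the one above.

Only row (1,0,0) gives 1. That row's minterm a·¬b·¬c is φ directly.

φ(a, b, c) = (a ∧ ¬b) ∧ ¬c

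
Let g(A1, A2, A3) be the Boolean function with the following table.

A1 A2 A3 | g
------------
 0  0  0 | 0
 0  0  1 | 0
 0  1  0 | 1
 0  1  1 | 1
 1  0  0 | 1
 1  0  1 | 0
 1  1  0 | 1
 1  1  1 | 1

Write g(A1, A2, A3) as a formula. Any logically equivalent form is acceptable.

g is 0 on only 3 rows — (0,0,0), (0,0,1), (1,0,1). Writing each as a minterm (¬A1·¬A2·¬A3, ¬A1·¬A2·A3, A1·¬A2·A3) and OR-ing them characterizes exactly where g=0, so g is the negation of that disjunction.

g(A1, A2, A3) = not ((((not A1 and not A2) and not A3) or ((not A1 and not A2) and A3)) or ((A1 and not A2) and A3))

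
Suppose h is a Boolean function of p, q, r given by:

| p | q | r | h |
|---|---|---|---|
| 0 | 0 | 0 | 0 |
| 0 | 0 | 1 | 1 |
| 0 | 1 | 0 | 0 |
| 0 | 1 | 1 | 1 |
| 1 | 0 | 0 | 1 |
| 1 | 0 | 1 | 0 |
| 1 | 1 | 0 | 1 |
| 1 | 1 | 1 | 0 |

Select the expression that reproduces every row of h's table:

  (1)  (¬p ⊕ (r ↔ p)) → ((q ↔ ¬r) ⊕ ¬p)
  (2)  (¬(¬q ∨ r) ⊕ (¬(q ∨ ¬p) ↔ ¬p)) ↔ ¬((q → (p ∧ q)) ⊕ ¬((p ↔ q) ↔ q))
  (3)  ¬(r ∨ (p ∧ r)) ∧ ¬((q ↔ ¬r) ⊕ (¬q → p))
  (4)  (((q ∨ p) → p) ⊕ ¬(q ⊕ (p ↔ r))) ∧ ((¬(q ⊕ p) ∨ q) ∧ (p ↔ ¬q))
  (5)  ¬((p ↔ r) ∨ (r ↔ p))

5

(1) fails at (0,0,0): the formula yields 1, h is 0.
(2) fails at (0,0,1): the formula yields 0, h is 1.
(3) fails at (0,0,0): the formula yields 1, h is 0.
(4) fails at (0,0,1): the formula yields 0, h is 1.
(5) is the remaining candidate, and it agrees with h on all 8 inputs.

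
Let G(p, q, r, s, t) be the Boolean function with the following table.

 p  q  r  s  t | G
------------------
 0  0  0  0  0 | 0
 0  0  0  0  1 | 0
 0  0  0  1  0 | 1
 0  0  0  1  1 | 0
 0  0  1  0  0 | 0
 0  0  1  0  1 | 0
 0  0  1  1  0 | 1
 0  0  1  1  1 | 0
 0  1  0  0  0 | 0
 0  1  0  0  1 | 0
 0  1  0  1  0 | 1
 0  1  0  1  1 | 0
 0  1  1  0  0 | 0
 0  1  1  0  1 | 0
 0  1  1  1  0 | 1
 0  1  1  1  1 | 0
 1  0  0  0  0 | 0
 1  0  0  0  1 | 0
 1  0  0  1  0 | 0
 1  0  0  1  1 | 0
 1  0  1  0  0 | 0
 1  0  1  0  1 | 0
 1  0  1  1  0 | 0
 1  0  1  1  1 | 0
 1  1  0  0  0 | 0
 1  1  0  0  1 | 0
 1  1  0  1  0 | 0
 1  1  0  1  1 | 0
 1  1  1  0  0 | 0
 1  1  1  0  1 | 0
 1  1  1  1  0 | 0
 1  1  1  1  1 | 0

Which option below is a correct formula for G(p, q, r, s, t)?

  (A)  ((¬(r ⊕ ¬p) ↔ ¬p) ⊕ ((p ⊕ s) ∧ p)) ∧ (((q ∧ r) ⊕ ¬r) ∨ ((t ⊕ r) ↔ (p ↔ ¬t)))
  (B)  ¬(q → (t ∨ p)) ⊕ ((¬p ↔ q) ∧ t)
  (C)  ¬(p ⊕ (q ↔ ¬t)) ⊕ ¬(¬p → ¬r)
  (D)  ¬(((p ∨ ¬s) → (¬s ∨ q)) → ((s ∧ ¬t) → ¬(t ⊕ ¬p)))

D

(A) disagrees with G on (0,0,0,1,0) (formula → 0, table → 1); rule it out.
(B) disagrees with G on (0,0,0,1,0) (formula → 0, table → 1); rule it out.
(C) disagrees with G on (0,0,0,0,0) (formula → 1, table → 0); rule it out.
(D) is the remaining candidate, and it agrees with G on all 32 inputs.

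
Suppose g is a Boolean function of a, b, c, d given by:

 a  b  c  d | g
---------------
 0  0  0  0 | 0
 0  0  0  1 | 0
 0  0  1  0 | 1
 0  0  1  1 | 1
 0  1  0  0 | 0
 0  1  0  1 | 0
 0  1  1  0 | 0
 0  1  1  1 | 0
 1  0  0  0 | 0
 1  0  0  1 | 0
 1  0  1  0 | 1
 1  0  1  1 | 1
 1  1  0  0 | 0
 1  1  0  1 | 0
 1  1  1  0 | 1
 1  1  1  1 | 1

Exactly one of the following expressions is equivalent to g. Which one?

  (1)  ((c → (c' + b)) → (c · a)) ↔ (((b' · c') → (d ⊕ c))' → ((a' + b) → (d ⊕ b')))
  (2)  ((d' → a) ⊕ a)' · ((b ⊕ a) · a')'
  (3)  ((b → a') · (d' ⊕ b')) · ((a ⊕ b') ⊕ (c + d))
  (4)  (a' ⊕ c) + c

(2): at (0,0,0,0) it gives 1, but g = 0 — eliminated.
(3): at (0,0,1,0) it gives 0, but g = 1 — eliminated.
(4): at (0,0,0,0) it gives 1, but g = 0 — eliminated.
(1) is the remaining candidate, and it agrees with g on all 16 inputs.

1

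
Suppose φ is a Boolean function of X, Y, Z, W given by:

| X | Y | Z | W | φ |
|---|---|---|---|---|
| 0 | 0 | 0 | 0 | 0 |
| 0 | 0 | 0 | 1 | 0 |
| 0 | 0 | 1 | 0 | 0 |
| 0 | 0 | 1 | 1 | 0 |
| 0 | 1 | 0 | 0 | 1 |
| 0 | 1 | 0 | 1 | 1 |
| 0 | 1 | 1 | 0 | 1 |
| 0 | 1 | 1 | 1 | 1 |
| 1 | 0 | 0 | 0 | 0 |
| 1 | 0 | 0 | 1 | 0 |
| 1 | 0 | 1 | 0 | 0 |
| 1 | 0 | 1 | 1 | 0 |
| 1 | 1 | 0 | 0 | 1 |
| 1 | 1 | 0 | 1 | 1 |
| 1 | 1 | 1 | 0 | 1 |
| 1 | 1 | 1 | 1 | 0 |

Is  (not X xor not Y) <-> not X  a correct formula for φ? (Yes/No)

No

Test each input against both φ and the formula:
  X=0, Y=0, Z=0, W=0: formula gives 0, φ = 0 ✓
  X=0, Y=0, Z=0, W=1: formula gives 0, φ = 0 ✓
  X=0, Y=0, Z=1, W=0: formula gives 0, φ = 0 ✓
  X=0, Y=0, Z=1, W=1: formula gives 0, φ = 0 ✓
  …
  X=1, Y=1, Z=1, W=1: formula gives 1, but φ = 0 ✗
Since they disagree at (1,1,1,1), the expression is not a correct formula for φ.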